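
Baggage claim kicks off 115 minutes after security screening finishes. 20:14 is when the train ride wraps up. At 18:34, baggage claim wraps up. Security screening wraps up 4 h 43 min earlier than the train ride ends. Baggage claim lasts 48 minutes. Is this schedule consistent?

Security screening ends at 20:14 − 283 min = 15:31.
Baggage claim starts at 15:31 + 115 min = 17:26.
Baggage claim ends at 17:26 + 48 min = 18:14.
But baggage claim is also said to end at 18:34 — a 20-minute conflict.

No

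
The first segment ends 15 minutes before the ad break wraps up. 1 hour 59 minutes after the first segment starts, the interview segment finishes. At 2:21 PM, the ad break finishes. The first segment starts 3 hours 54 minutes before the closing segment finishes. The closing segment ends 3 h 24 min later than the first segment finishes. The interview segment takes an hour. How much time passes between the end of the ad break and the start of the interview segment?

The first segment ends at 2:21 PM − 15 min = 2:06 PM.
The closing segment ends at 2:06 PM + 204 min = 5:30 PM.
The first segment starts at 5:30 PM − 234 min = 1:36 PM.
The interview segment ends at 1:36 PM + 119 min = 3:35 PM.
The interview segment starts at 3:35 PM − 60 min = 2:35 PM.
From 2:21 PM to 2:35 PM is 14 minutes.

14 minutes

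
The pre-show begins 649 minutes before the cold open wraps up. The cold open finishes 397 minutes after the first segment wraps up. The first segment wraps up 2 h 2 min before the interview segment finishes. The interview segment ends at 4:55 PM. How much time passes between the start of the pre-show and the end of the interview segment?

374 minutes

The first segment ends at 4:55 PM − 122 min = 2:53 PM.
The cold open ends at 2:53 PM + 397 min = 9:30 PM.
The pre-show starts at 9:30 PM − 649 min = 10:41 AM.
From 10:41 AM to 4:55 PM is 374 minutes.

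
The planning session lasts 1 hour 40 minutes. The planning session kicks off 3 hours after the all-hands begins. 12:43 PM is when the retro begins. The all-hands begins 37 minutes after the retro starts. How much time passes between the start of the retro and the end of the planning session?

5 hours 17 minutes

The all-hands starts at 12:43 PM + 37 min = 1:20 PM.
The planning session starts at 1:20 PM + 180 min = 4:20 PM.
The planning session ends at 4:20 PM + 100 min = 6:00 PM.
From 12:43 PM to 6:00 PM is 5 hours 17 minutes.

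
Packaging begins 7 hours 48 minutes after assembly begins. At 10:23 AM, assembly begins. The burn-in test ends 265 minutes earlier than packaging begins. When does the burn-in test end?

Packaging starts at 10:23 AM + 468 min = 6:11 PM.
The burn-in test ends at 6:11 PM − 265 min = 1:46 PM.

1:46 PM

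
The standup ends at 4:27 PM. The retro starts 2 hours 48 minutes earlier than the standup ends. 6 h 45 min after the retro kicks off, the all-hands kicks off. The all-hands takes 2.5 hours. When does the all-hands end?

10:54 PM

The retro starts at 4:27 PM − 168 min = 1:39 PM.
The all-hands starts at 1:39 PM + 405 min = 8:24 PM.
The all-hands ends at 8:24 PM + 150 min = 10:54 PM.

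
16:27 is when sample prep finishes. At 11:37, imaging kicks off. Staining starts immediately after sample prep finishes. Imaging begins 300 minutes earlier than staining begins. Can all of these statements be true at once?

Staining starts at 16:27.
Imaging starts at 16:27 − 300 min = 11:27.
But imaging is also said to start at 11:37 — a 10-minute conflict.

No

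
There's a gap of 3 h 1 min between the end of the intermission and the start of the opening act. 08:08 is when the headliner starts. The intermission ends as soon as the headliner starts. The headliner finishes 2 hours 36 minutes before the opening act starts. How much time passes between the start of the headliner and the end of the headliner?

The intermission ends at 08:08.
The opening act starts at 08:08 + 181 min = 11:09.
The headliner ends at 11:09 − 156 min = 08:33.
From 08:08 to 08:33 is 25 minutes.

25 minutes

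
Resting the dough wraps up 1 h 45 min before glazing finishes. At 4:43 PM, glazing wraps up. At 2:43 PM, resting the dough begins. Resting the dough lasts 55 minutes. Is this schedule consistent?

Resting the dough ends at 4:43 PM − 105 min = 2:58 PM.
Resting the dough starts at 2:58 PM − 55 min = 2:03 PM.
But resting the dough is also said to start at 2:43 PM — a 40-minute conflict.

No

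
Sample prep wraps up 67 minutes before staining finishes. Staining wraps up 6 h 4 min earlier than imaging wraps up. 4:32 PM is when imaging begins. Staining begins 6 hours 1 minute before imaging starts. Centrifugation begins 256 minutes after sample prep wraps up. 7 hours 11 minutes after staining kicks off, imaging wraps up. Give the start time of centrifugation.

Staining starts at 4:32 PM − 361 min = 10:31 AM.
Imaging ends at 10:31 AM + 431 min = 5:42 PM.
Staining ends at 5:42 PM − 364 min = 11:38 AM.
Sample prep ends at 11:38 AM − 67 min = 10:31 AM.
Centrifugation starts at 10:31 AM + 256 min = 2:47 PM.

2:47 PM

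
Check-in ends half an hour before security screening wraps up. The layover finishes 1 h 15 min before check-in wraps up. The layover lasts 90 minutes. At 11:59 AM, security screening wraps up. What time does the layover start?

8:44 AM

Check-in ends at 11:59 AM − 30 min = 11:29 AM.
The layover ends at 11:29 AM − 75 min = 10:14 AM.
The layover starts at 10:14 AM − 90 min = 8:44 AM.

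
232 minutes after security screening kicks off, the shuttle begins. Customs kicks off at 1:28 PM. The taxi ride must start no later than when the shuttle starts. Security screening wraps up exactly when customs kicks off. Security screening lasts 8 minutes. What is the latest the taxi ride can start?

Security screening ends at 1:28 PM.
Security screening starts at 1:28 PM − 8 min = 1:20 PM.
The shuttle starts at 1:20 PM + 232 min = 5:12 PM.
The taxi ride is bounded by the shuttle, so the latest it can start is 5:12 PM.

5:12 PM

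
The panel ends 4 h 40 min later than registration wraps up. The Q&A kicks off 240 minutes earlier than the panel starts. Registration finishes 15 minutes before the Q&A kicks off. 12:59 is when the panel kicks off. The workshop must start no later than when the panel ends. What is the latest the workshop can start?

The Q&A starts at 12:59 − 240 min = 08:59.
Registration ends at 08:59 − 15 min = 08:44.
The panel ends at 08:44 + 280 min = 13:24.
The workshop is bounded by the panel, so the latest it can start is 13:24.

13:24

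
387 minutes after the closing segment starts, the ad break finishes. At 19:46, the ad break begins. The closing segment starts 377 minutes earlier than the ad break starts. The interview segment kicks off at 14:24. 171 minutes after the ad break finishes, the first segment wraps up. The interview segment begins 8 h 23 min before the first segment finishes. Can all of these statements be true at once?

Yes

The closing segment starts at 19:46 − 377 min = 13:29.
The ad break ends at 13:29 + 387 min = 19:56.
The first segment ends at 19:56 + 171 min = 22:47.
The interview segment starts at 22:47 − 503 min = 14:24.
That matches the stated 14:24, so the schedule is consistent.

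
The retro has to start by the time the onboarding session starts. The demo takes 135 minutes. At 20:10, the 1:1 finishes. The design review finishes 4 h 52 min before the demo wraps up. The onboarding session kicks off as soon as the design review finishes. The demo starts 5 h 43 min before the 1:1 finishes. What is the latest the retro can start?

The demo starts at 20:10 − 343 min = 14:27.
The demo ends at 14:27 + 135 min = 16:42.
The design review ends at 16:42 − 292 min = 11:50.
So the onboarding session starts at 11:50.
The retro is bounded by the onboarding session, so the latest it can start is 11:50.

11:50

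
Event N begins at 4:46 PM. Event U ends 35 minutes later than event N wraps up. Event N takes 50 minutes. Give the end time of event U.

6:11 PM

Event N ends at 4:46 PM + 50 min = 5:36 PM.
Event U ends at 5:36 PM + 35 min = 6:11 PM.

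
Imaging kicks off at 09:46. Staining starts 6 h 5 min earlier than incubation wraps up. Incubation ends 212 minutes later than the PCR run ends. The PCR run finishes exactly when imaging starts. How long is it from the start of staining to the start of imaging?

2 hours 33 minutes

The PCR run ends at 09:46.
Incubation ends at 09:46 + 212 min = 13:18.
Staining starts at 13:18 − 365 min = 07:13.
From 07:13 to 09:46 is 2 hours 33 minutes.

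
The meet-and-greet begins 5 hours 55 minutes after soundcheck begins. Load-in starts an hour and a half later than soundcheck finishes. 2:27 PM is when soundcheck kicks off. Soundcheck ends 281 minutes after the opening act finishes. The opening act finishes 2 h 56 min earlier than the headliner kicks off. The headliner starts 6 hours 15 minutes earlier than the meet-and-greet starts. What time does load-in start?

The meet-and-greet starts at 2:27 PM + 355 min = 8:22 PM.
The headliner starts at 8:22 PM − 375 min = 2:07 PM.
The opening act ends at 2:07 PM − 176 min = 11:11 AM.
Soundcheck ends at 11:11 AM + 281 min = 3:52 PM.
Load-in starts at 3:52 PM + 90 min = 5:22 PM.

5:22 PM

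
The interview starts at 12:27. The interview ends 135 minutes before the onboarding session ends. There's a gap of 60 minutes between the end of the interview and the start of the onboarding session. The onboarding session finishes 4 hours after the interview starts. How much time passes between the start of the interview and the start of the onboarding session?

2 h 45 min

The onboarding session ends at 12:27 + 240 min = 16:27.
The interview ends at 16:27 − 135 min = 14:12.
The onboarding session starts at 14:12 + 60 min = 15:12.
From 12:27 to 15:12 is 2 h 45 min.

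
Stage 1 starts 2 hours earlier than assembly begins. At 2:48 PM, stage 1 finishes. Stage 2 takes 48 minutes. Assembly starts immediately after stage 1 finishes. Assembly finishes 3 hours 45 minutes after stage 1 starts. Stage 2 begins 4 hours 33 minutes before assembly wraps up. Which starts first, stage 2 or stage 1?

Assembly starts at 2:48 PM.
Stage 1 starts at 2:48 PM − 120 min = 12:48 PM.
Assembly ends at 12:48 PM + 225 min = 4:33 PM.
Stage 2 starts at 4:33 PM − 273 min = 12:00 PM.
Stage 2 starts at 12:00 PM and stage 1 starts at 12:48 PM, so stage 2 is first.

stage 2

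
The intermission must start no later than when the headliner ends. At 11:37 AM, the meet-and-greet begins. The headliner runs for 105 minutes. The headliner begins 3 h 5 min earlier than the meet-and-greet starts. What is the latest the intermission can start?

10:17 AM

The headliner starts at 11:37 AM − 185 min = 8:32 AM.
The headliner ends at 8:32 AM + 105 min = 10:17 AM.
The intermission is bounded by the headliner, so the latest it can start is 10:17 AM.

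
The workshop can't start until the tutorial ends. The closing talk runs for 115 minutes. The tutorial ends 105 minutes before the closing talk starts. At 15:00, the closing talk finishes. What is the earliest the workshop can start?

The closing talk starts at 15:00 − 115 min = 13:05.
The tutorial ends at 13:05 − 105 min = 11:20.
The workshop is bounded by the tutorial, so the earliest it can start is 11:20.

11:20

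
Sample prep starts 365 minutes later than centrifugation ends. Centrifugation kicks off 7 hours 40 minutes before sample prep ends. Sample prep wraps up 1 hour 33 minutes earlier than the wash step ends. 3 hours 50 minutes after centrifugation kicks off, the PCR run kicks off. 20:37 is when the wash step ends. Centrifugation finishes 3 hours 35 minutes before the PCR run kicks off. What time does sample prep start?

17:44

Sample prep ends at 20:37 − 93 min = 19:04.
Centrifugation starts at 19:04 − 460 min = 11:24.
The PCR run starts at 11:24 + 230 min = 15:14.
Centrifugation ends at 15:14 − 215 min = 11:39.
Sample prep starts at 11:39 + 365 min = 17:44.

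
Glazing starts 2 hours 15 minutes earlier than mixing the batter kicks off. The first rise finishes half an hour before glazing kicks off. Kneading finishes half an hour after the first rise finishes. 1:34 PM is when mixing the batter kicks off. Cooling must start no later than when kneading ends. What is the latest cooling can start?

11:19 AM

Glazing starts at 1:34 PM − 135 min = 11:19 AM.
The first rise ends at 11:19 AM − 30 min = 10:49 AM.
Kneading ends at 10:49 AM + 30 min = 11:19 AM.
Cooling is bounded by kneading, so the latest it can start is 11:19 AM.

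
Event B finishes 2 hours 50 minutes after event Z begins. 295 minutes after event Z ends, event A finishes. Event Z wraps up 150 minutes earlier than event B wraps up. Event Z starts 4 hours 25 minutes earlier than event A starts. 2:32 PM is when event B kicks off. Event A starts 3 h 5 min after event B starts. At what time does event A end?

6:27 PM

Event A starts at 2:32 PM + 185 min = 5:37 PM.
Event Z starts at 5:37 PM − 265 min = 1:12 PM.
Event B ends at 1:12 PM + 170 min = 4:02 PM.
Event Z ends at 4:02 PM − 150 min = 1:32 PM.
Event A ends at 1:32 PM + 295 min = 6:27 PM.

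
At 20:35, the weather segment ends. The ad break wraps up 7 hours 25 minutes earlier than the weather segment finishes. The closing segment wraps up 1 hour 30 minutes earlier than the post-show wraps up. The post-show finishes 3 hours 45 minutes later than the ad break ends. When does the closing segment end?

15:25

The ad break ends at 20:35 − 445 min = 13:10.
The post-show ends at 13:10 + 225 min = 16:55.
The closing segment ends at 16:55 − 90 min = 15:25.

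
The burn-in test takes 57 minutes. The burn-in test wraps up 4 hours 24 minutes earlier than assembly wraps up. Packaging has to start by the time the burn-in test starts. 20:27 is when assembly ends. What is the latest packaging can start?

The burn-in test ends at 20:27 − 264 min = 16:03.
The burn-in test starts at 16:03 − 57 min = 15:06.
Packaging is bounded by the burn-in test, so the latest it can start is 15:06.

15:06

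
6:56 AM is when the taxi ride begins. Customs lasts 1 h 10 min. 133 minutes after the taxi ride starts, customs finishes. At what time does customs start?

Customs ends at 6:56 AM + 133 min = 9:09 AM.
Customs starts at 9:09 AM − 70 min = 7:59 AM.

7:59 AM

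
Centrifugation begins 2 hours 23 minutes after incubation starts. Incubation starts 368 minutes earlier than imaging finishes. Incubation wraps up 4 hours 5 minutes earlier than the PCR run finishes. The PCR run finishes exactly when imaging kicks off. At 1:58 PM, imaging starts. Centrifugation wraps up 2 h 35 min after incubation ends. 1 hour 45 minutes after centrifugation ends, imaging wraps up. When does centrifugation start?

10:28 AM

The PCR run ends at 1:58 PM.
Incubation ends at 1:58 PM − 245 min = 9:53 AM.
Centrifugation ends at 9:53 AM + 155 min = 12:28 PM.
Imaging ends at 12:28 PM + 105 min = 2:13 PM.
Incubation starts at 2:13 PM − 368 min = 8:05 AM.
Centrifugation starts at 8:05 AM + 143 min = 10:28 AM.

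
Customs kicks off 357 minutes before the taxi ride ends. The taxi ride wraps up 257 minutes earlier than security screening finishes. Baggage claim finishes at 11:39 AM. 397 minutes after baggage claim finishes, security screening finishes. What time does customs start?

Security screening ends at 11:39 AM + 397 min = 6:16 PM.
The taxi ride ends at 6:16 PM − 257 min = 1:59 PM.
Customs starts at 1:59 PM − 357 min = 8:02 AM.

8:02 AM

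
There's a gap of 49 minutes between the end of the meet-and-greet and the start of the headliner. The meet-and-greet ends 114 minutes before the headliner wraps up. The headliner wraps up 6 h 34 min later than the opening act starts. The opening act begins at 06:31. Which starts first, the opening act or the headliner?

the opening act

The headliner ends at 06:31 + 394 min = 13:05.
The meet-and-greet ends at 13:05 − 114 min = 11:11.
The headliner starts at 11:11 + 49 min = 12:00.
The opening act starts at 06:31 and the headliner starts at 12:00, so the opening act is first.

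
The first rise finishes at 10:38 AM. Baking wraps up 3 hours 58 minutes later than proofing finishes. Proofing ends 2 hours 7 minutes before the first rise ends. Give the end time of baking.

Proofing ends at 10:38 AM − 127 min = 8:31 AM.
Baking ends at 8:31 AM + 238 min = 12:29 PM.

12:29 PM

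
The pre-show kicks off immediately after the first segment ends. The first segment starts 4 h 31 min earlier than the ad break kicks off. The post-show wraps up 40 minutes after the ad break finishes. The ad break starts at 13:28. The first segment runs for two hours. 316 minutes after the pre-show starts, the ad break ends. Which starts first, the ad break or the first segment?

The first segment starts at 13:28 − 271 min = 08:57.
The ad break starts at 13:28 and the first segment starts at 08:57, so the first segment is first.

the first segment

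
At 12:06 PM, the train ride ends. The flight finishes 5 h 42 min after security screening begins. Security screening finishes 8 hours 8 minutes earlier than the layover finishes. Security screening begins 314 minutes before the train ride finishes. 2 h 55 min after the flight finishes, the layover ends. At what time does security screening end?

7:21 AM

Security screening starts at 12:06 PM − 314 min = 6:52 AM.
The flight ends at 6:52 AM + 342 min = 12:34 PM.
The layover ends at 12:34 PM + 175 min = 3:29 PM.
Security screening ends at 3:29 PM − 488 min = 7:21 AM.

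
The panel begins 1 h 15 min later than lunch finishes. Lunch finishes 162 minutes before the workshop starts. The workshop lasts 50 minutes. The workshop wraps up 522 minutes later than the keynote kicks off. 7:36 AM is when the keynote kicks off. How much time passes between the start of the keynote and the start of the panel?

385 minutes

The workshop ends at 7:36 AM + 522 min = 4:18 PM.
The workshop starts at 4:18 PM − 50 min = 3:28 PM.
Lunch ends at 3:28 PM − 162 min = 12:46 PM.
The panel starts at 12:46 PM + 75 min = 2:01 PM.
From 7:36 AM to 2:01 PM is 385 minutes.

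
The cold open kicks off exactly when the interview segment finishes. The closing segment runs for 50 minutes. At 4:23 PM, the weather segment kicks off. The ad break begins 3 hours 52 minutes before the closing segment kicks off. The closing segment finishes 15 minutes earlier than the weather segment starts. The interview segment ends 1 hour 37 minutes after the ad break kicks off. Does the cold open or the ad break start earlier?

the ad break

The closing segment ends at 4:23 PM − 15 min = 4:08 PM.
The closing segment starts at 4:08 PM − 50 min = 3:18 PM.
The ad break starts at 3:18 PM − 232 min = 11:26 AM.
The interview segment ends at 11:26 AM + 97 min = 1:03 PM.
So the cold open starts at 1:03 PM.
The cold open starts at 1:03 PM and the ad break starts at 11:26 AM, so the ad break is first.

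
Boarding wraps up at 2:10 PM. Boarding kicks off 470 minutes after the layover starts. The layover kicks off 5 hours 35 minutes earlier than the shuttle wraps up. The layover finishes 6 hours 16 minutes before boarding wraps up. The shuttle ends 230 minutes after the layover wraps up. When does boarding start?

1:59 PM

The layover ends at 2:10 PM − 376 min = 7:54 AM.
The shuttle ends at 7:54 AM + 230 min = 11:44 AM.
The layover starts at 11:44 AM − 335 min = 6:09 AM.
Boarding starts at 6:09 AM + 470 min = 1:59 PM.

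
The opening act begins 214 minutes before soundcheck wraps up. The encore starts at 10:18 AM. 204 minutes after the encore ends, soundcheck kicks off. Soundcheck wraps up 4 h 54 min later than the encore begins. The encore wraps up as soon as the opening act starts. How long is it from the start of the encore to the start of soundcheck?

4 hours 44 minutes

Soundcheck ends at 10:18 AM + 294 min = 3:12 PM.
The opening act starts at 3:12 PM − 214 min = 11:38 AM.
So the encore ends at 11:38 AM.
Soundcheck starts at 11:38 AM + 204 min = 3:02 PM.
From 10:18 AM to 3:02 PM is 4 hours 44 minutes.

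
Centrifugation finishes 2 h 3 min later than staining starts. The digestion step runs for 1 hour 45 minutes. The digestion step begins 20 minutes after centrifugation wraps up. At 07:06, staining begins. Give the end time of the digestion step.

11:14

Centrifugation ends at 07:06 + 123 min = 09:09.
The digestion step starts at 09:09 + 20 min = 09:29.
The digestion step ends at 09:29 + 105 min = 11:14.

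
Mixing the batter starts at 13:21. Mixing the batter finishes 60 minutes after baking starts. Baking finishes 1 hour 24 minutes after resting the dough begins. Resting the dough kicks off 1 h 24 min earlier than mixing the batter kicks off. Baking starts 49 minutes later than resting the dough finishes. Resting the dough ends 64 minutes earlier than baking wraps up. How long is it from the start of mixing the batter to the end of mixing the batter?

Resting the dough starts at 13:21 − 84 min = 11:57.
Baking ends at 11:57 + 84 min = 13:21.
Resting the dough ends at 13:21 − 64 min = 12:17.
Baking starts at 12:17 + 49 min = 13:06.
Mixing the batter ends at 13:06 + 60 min = 14:06.
From 13:21 to 14:06 is 45 minutes.

45 minutes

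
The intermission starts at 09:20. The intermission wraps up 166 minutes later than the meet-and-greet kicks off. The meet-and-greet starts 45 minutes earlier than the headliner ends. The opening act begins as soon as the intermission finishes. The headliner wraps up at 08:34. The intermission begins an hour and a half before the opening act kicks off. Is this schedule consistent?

The meet-and-greet starts at 08:34 − 45 min = 07:49.
The intermission ends at 07:49 + 166 min = 10:35.
So the opening act starts at 10:35.
The intermission starts at 10:35 − 90 min = 09:05.
But the intermission is also said to start at 09:20 — a 15-minute conflict.

No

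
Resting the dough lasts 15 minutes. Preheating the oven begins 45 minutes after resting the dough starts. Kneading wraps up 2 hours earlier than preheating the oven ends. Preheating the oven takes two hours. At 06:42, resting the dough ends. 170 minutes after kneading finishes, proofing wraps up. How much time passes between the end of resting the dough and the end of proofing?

Resting the dough starts at 06:42 − 15 min = 06:27.
Preheating the oven starts at 06:27 + 45 min = 07:12.
Preheating the oven ends at 07:12 + 120 min = 09:12.
Kneading ends at 09:12 − 120 min = 07:12.
Proofing ends at 07:12 + 170 min = 10:02.
From 06:42 to 10:02 is 200 minutes.

200 minutes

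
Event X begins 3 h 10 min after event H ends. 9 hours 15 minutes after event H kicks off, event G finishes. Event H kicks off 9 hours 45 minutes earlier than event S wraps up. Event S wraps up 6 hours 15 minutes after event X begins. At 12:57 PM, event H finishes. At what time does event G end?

Event X starts at 12:57 PM + 190 min = 4:07 PM.
Event S ends at 4:07 PM + 375 min = 10:22 PM.
Event H starts at 10:22 PM − 585 min = 12:37 PM.
Event G ends at 12:37 PM + 555 min = 9:52 PM.

9:52 PM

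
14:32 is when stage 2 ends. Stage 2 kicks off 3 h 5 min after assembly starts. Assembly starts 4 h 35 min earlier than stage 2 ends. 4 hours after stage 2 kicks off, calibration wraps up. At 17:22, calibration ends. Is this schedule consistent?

Assembly starts at 14:32 − 275 min = 09:57.
Stage 2 starts at 09:57 + 185 min = 13:02.
Calibration ends at 13:02 + 240 min = 17:02.
But calibration is also said to end at 17:22 — a 20-minute conflict.

No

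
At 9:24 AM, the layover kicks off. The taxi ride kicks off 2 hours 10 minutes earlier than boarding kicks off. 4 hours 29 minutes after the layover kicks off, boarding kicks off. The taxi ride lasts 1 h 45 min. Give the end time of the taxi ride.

Boarding starts at 9:24 AM + 269 min = 1:53 PM.
The taxi ride starts at 1:53 PM − 130 min = 11:43 AM.
The taxi ride ends at 11:43 AM + 105 min = 1:28 PM.

1:28 PM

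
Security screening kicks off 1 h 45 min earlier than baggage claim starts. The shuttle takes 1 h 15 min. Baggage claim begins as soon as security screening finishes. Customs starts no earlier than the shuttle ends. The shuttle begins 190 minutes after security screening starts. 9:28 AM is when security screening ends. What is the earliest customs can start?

Baggage claim starts at 9:28 AM.
Security screening starts at 9:28 AM − 105 min = 7:43 AM.
The shuttle starts at 7:43 AM + 190 min = 10:53 AM.
The shuttle ends at 10:53 AM + 75 min = 12:08 PM.
Customs is bounded by the shuttle, so the earliest it can start is 12:08 PM.

12:08 PM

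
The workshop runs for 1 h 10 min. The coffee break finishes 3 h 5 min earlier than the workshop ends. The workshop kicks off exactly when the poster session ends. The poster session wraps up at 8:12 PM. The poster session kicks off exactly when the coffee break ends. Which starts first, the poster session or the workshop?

The workshop starts at 8:12 PM.
The workshop ends at 8:12 PM + 70 min = 9:22 PM.
The coffee break ends at 9:22 PM − 185 min = 6:17 PM.
So the poster session starts at 6:17 PM.
The poster session starts at 6:17 PM and the workshop starts at 8:12 PM, so the poster session is first.

the poster session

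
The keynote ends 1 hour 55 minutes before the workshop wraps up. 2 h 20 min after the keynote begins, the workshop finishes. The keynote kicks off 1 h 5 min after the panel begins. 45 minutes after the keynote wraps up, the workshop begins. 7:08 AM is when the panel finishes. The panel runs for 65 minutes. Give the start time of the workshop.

8:18 AM

The panel starts at 7:08 AM − 65 min = 6:03 AM.
The keynote starts at 6:03 AM + 65 min = 7:08 AM.
The workshop ends at 7:08 AM + 140 min = 9:28 AM.
The keynote ends at 9:28 AM − 115 min = 7:33 AM.
The workshop starts at 7:33 AM + 45 min = 8:18 AM.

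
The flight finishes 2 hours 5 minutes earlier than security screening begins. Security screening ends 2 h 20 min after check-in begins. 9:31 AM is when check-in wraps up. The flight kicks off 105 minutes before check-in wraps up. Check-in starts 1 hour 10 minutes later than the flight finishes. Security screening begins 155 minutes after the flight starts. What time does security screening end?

The flight starts at 9:31 AM − 105 min = 7:46 AM.
Security screening starts at 7:46 AM + 155 min = 10:21 AM.
The flight ends at 10:21 AM − 125 min = 8:16 AM.
Check-in starts at 8:16 AM + 70 min = 9:26 AM.
Security screening ends at 9:26 AM + 140 min = 11:46 AM.

11:46 AM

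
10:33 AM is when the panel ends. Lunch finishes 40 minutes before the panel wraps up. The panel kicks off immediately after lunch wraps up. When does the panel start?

9:53 AM

Lunch ends at 10:33 AM − 40 min = 9:53 AM.
So the panel starts at 9:53 AM.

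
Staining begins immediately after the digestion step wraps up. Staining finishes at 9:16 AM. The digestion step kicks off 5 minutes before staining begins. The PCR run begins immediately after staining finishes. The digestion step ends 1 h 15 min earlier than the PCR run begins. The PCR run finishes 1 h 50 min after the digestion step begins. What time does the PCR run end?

The PCR run starts at 9:16 AM.
The digestion step ends at 9:16 AM − 75 min = 8:01 AM.
So staining starts at 8:01 AM.
The digestion step starts at 8:01 AM − 5 min = 7:56 AM.
The PCR run ends at 7:56 AM + 110 min = 9:46 AM.

9:46 AM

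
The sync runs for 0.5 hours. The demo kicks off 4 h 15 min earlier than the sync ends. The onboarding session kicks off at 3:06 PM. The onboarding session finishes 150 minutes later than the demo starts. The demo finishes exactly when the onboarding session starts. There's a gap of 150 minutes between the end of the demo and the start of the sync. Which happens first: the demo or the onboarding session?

the demo

The demo ends at 3:06 PM.
The sync starts at 3:06 PM + 150 min = 5:36 PM.
The sync ends at 5:36 PM + 30 min = 6:06 PM.
The demo starts at 6:06 PM − 255 min = 1:51 PM.
The demo starts at 1:51 PM and the onboarding session starts at 3:06 PM, so the demo is first.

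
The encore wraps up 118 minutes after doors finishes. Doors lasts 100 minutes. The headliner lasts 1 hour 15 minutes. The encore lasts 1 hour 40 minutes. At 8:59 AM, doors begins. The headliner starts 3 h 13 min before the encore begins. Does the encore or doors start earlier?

doors

Doors ends at 8:59 AM + 100 min = 10:39 AM.
The encore ends at 10:39 AM + 118 min = 12:37 PM.
The encore starts at 12:37 PM − 100 min = 10:57 AM.
The encore starts at 10:57 AM and doors starts at 8:59 AM, so doors is first.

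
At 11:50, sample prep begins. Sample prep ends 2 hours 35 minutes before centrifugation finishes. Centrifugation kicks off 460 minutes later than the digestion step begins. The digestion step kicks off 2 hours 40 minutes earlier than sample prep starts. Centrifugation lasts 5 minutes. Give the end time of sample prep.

14:20

The digestion step starts at 11:50 − 160 min = 09:10.
Centrifugation starts at 09:10 + 460 min = 16:50.
Centrifugation ends at 16:50 + 5 min = 16:55.
Sample prep ends at 16:55 − 155 min = 14:20.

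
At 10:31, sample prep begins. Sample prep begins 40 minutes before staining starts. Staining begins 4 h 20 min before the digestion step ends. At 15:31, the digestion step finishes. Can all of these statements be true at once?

Yes

Staining starts at 15:31 − 260 min = 11:11.
Sample prep starts at 11:11 − 40 min = 10:31.
That matches the stated 10:31, so the schedule is consistent.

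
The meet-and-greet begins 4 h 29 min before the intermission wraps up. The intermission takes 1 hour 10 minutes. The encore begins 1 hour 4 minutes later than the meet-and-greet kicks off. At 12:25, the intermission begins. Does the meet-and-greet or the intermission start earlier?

the meet-and-greet

The intermission ends at 12:25 + 70 min = 13:35.
The meet-and-greet starts at 13:35 − 269 min = 09:06.
The meet-and-greet starts at 09:06 and the intermission starts at 12:25, so the meet-and-greet is first.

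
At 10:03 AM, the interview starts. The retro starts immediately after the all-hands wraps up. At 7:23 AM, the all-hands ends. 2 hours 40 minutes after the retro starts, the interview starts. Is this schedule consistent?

Yes

The retro starts at 7:23 AM.
The interview starts at 7:23 AM + 160 min = 10:03 AM.
That matches the stated 10:03 AM, so the schedule is consistent.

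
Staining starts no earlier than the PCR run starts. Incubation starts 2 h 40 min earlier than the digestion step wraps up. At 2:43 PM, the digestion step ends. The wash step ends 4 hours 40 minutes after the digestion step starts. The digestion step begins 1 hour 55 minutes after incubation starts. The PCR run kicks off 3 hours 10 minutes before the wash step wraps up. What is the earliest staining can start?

3:28 PM

Incubation starts at 2:43 PM − 160 min = 12:03 PM.
The digestion step starts at 12:03 PM + 115 min = 1:58 PM.
The wash step ends at 1:58 PM + 280 min = 6:38 PM.
The PCR run starts at 6:38 PM − 190 min = 3:28 PM.
Staining is bounded by the PCR run, so the earliest it can start is 3:28 PM.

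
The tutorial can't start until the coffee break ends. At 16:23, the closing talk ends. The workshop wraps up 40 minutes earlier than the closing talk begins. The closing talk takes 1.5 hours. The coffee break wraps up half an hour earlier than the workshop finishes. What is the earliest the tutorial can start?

The closing talk starts at 16:23 − 90 min = 14:53.
The workshop ends at 14:53 − 40 min = 14:13.
The coffee break ends at 14:13 − 30 min = 13:43.
The tutorial is bounded by the coffee break, so the earliest it can start is 13:43.

13:43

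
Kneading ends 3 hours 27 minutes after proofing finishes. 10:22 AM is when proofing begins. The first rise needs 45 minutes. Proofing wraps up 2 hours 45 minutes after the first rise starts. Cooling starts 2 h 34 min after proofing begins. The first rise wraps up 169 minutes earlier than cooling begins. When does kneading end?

Cooling starts at 10:22 AM + 154 min = 12:56 PM.
The first rise ends at 12:56 PM − 169 min = 10:07 AM.
The first rise starts at 10:07 AM − 45 min = 9:22 AM.
Proofing ends at 9:22 AM + 165 min = 12:07 PM.
Kneading ends at 12:07 PM + 207 min = 3:34 PM.

3:34 PM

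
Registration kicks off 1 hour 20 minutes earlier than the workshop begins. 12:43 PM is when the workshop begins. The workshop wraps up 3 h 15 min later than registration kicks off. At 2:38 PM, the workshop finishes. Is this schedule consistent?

Registration starts at 12:43 PM − 80 min = 11:23 AM.
The workshop ends at 11:23 AM + 195 min = 2:38 PM.
That matches the stated 2:38 PM, so the schedule is consistent.

Yes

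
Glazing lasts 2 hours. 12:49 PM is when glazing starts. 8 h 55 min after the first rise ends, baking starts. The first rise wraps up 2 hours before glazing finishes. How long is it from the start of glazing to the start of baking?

535 minutes

Glazing ends at 12:49 PM + 120 min = 2:49 PM.
The first rise ends at 2:49 PM − 120 min = 12:49 PM.
Baking starts at 12:49 PM + 535 min = 9:44 PM.
From 12:49 PM to 9:44 PM is 535 minutes.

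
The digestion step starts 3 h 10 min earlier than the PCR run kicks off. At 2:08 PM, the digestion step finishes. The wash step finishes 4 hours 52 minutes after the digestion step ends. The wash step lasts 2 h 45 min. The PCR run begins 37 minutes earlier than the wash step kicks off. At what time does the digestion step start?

The wash step ends at 2:08 PM + 292 min = 7:00 PM.
The wash step starts at 7:00 PM − 165 min = 4:15 PM.
The PCR run starts at 4:15 PM − 37 min = 3:38 PM.
The digestion step starts at 3:38 PM − 190 min = 12:28 PM.

12:28 PM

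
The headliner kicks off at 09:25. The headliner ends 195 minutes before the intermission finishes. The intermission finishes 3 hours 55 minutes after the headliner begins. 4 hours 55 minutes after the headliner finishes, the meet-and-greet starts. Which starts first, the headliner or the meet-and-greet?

the headliner

The intermission ends at 09:25 + 235 min = 13:20.
The headliner ends at 13:20 − 195 min = 10:05.
The meet-and-greet starts at 10:05 + 295 min = 15:00.
The headliner starts at 09:25 and the meet-and-greet starts at 15:00, so the headliner is first.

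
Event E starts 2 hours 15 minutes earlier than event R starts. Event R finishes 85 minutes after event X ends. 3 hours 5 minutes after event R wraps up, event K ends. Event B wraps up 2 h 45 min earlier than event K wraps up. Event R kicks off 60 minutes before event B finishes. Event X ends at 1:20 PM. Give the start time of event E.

Event R ends at 1:20 PM + 85 min = 2:45 PM.
Event K ends at 2:45 PM + 185 min = 5:50 PM.
Event B ends at 5:50 PM − 165 min = 3:05 PM.
Event R starts at 3:05 PM − 60 min = 2:05 PM.
Event E starts at 2:05 PM − 135 min = 11:50 AM.

11:50 AM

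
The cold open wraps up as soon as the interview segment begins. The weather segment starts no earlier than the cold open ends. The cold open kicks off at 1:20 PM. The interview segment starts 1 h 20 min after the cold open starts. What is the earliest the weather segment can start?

The interview segment starts at 1:20 PM + 80 min = 2:40 PM.
So the cold open ends at 2:40 PM.
The weather segment is bounded by the cold open, so the earliest it can start is 2:40 PM.

2:40 PM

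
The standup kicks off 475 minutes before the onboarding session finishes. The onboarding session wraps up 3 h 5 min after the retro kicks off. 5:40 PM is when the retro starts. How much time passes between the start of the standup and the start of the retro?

The onboarding session ends at 5:40 PM + 185 min = 8:45 PM.
The standup starts at 8:45 PM − 475 min = 12:50 PM.
From 12:50 PM to 5:40 PM is 4 hours 50 minutes.

4 hours 50 minutes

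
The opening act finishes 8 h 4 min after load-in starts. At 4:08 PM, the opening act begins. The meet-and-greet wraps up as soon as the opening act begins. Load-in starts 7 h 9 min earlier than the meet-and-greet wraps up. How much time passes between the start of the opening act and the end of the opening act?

The meet-and-greet ends at 4:08 PM.
Load-in starts at 4:08 PM − 429 min = 8:59 AM.
The opening act ends at 8:59 AM + 484 min = 5:03 PM.
From 4:08 PM to 5:03 PM is 55 minutes.

55 minutes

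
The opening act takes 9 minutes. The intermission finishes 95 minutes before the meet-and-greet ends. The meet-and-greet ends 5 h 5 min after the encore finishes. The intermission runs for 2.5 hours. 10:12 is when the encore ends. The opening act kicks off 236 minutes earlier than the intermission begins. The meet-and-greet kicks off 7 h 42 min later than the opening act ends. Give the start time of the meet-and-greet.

15:07

The meet-and-greet ends at 10:12 + 305 min = 15:17.
The intermission ends at 15:17 − 95 min = 13:42.
The intermission starts at 13:42 − 150 min = 11:12.
The opening act starts at 11:12 − 236 min = 07:16.
The opening act ends at 07:16 + 9 min = 07:25.
The meet-and-greet starts at 07:25 + 462 min = 15:07.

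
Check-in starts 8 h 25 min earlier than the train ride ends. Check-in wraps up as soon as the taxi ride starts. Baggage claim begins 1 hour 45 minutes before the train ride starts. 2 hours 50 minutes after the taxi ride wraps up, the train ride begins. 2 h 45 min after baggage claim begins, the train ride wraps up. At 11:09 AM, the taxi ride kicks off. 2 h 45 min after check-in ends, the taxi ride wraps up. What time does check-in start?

9:19 AM

Check-in ends at 11:09 AM.
The taxi ride ends at 11:09 AM + 165 min = 1:54 PM.
The train ride starts at 1:54 PM + 170 min = 4:44 PM.
Baggage claim starts at 4:44 PM − 105 min = 2:59 PM.
The train ride ends at 2:59 PM + 165 min = 5:44 PM.
Check-in starts at 5:44 PM − 505 min = 9:19 AM.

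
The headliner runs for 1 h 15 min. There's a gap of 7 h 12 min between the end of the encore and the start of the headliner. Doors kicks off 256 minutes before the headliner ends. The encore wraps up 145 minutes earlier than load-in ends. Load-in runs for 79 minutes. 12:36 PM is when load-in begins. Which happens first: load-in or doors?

load-in

Load-in ends at 12:36 PM + 79 min = 1:55 PM.
The encore ends at 1:55 PM − 145 min = 11:30 AM.
The headliner starts at 11:30 AM + 432 min = 6:42 PM.
The headliner ends at 6:42 PM + 75 min = 7:57 PM.
Doors starts at 7:57 PM − 256 min = 3:41 PM.
Load-in starts at 12:36 PM and doors starts at 3:41 PM, so load-in is first.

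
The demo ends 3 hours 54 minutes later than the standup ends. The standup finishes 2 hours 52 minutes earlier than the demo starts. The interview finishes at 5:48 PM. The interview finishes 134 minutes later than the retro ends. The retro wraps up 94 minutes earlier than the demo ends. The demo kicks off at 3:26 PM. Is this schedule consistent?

The standup ends at 3:26 PM − 172 min = 12:34 PM.
The demo ends at 12:34 PM + 234 min = 4:28 PM.
The retro ends at 4:28 PM − 94 min = 2:54 PM.
The interview ends at 2:54 PM + 134 min = 5:08 PM.
But the interview is also said to end at 5:48 PM — a 40-minute conflict.

No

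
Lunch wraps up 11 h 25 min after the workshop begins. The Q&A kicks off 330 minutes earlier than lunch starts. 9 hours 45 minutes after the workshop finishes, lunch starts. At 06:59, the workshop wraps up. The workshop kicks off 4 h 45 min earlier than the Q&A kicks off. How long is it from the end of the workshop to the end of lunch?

10 hours 55 minutes

Lunch starts at 06:59 + 585 min = 16:44.
The Q&A starts at 16:44 − 330 min = 11:14.
The workshop starts at 11:14 − 285 min = 06:29.
Lunch ends at 06:29 + 685 min = 17:54.
From 06:59 to 17:54 is 10 hours 55 minutes.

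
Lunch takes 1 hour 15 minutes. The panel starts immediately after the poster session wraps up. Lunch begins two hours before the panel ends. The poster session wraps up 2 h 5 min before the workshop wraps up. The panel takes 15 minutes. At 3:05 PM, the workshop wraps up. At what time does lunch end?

12:30 PM

The poster session ends at 3:05 PM − 125 min = 1:00 PM.
So the panel starts at 1:00 PM.
The panel ends at 1:00 PM + 15 min = 1:15 PM.
Lunch starts at 1:15 PM − 120 min = 11:15 AM.
Lunch ends at 11:15 AM + 75 min = 12:30 PM.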